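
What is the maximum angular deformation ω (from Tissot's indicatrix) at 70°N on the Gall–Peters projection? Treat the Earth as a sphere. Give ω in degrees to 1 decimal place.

76.7°

The Gall–Peters projection is cylindrical equal-area with φ₀ = 45°. A cylindrical equal-area projection with standard parallel φ₀ has meridian scale h = cos φ / cos φ₀ and parallel scale k = cos φ₀ / cos φ (so areas are preserved, h·k = 1).
At 70°: h = 0.4837, k = 2.067; principal scales a = 2.067, b = 0.4837.
sin(ω/2) = (a − b)/(a + b) = 1.584/2.551 = 0.6208, so ω = 2 arcsin(0.6208) ≈ 76.7°.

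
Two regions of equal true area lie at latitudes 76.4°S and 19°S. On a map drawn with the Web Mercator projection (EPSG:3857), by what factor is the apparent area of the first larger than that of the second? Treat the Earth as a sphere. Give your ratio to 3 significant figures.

16.2

On Mercator, area is exaggerated by sec²φ = 1/cos²φ.
At 76.4°: sec²(76.4°) = 1/0.2351² = 18.09.
At 19°: sec²(19°) = 1/0.9455² = 1.119.
Ratio = 18.09/1.119 = cos²(19°)/cos²(76.4°) ≈ 16.2.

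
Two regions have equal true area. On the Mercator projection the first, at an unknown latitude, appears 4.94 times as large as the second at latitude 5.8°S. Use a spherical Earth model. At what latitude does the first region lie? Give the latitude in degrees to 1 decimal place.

63.4°

Mercator areal scale is sec²φ, so apparent-area ratio = sec²φ₁ / sec²φ₂ = cos²φ₂ / cos²φ₁.
cos²φ₂ / cos²φ₁ = 4.94  ⇒  cos φ₁ = cos 5.8° / √4.94 = 0.9949/2.223 = 0.4476.
φ₁ = arccos(0.4476) ≈ 63.4°.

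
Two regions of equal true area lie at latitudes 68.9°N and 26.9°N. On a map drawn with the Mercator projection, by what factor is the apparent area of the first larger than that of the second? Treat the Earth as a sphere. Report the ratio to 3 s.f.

Mercator is conformal with k = sec φ, so areal scale = k² = sec²φ.
At 68.9°: sec²(68.9°) = 1/0.3600² = 7.716.
At 26.9°: sec²(26.9°) = 1/0.8918² = 1.257.
Ratio = 7.716/1.257 = cos²(26.9°)/cos²(68.9°) ≈ 6.14.

6.14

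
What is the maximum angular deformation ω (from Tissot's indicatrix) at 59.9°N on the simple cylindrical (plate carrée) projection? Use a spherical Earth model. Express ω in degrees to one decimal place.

Plate carrée maps x = Rλ, y = Rφ. The meridian scale is h = 1 and the parallel scale is k = 1/cos φ = sec φ.
At 59.9°: h = 1.000, k = 1.994; principal scales a = 1.994, b = 1.000.
sin(ω/2) = (a − b)/(a + b) = 0.9940/2.994 = 0.3320, so ω = 2 arcsin(0.3320) ≈ 38.8°.

38.8°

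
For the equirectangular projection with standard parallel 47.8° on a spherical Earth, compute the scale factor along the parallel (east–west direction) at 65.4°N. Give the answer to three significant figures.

With standard parallel φ₀ = 47.8°, the equirectangular projection gives x = Rλ cos φ₀, y = Rφ, so h = 1 and k = cos 47.8° / cos φ.
k = cos 47.8° / cos 65.4° = 0.6717/0.4163 = 1.614.

1.61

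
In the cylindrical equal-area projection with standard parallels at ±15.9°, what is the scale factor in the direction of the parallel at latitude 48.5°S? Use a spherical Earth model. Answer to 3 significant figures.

Cylindrical equal-area (φ₀ = 15.9°): h = cos φ / cos 15.9° along meridians, k = cos 15.9° / cos φ along parallels; h·k = 1.
k = cos 15.9° / cos 48.5° = 0.9617/0.6626 = 1.451.

1.45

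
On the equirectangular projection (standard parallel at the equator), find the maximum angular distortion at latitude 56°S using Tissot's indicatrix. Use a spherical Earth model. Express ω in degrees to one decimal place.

For the equirectangular projection with φ₀ = 0 (plate carrée), h = 1 along meridians and k = sec φ along parallels.
At 56°: h = 1.000, k = 1.788; principal scales a = 1.788, b = 1.000.
sin(ω/2) = (a − b)/(a + b) = 0.7883/2.788 = 0.2827, so ω = 2 arcsin(0.2827) ≈ 32.8°.

32.8°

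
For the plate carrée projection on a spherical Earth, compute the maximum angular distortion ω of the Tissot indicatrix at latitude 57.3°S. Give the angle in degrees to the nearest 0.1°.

34.7°

In the plate carrée (x = Rλ, y = Rφ), meridians are true-scale (h = 1) and parallels are stretched by k = sec φ.
At 57.3°: h = 1.000, k = 1.851; principal scales a = 1.851, b = 1.000.
sin(ω/2) = (a − b)/(a + b) = 0.8510/2.851 = 0.2985, so ω = 2 arcsin(0.2985) ≈ 34.7°.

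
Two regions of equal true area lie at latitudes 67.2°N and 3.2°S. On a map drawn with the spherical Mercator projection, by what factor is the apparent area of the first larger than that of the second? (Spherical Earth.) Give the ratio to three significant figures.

Mercator is conformal with k = sec φ, so areal scale = k² = sec²φ.
At 67.2°: sec²(67.2°) = 1/0.3875² = 6.659.
At 3.2°: sec²(3.2°) = 1/0.9984² = 1.003.
Ratio = 6.659/1.003 = cos²(3.2°)/cos²(67.2°) ≈ 6.64.

6.64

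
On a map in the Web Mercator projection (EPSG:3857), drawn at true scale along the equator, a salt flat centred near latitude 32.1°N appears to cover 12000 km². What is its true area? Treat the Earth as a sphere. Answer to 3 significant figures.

8610 km²

Mercator is conformal, so the point scale is isotropic: h = k = sec φ = 1/cos φ.
Areal scale = k² = sec²φ = 1/cos²(32.1°) = 1/0.8471² = 1.394.
True area = apparent / (areal scale) = 12000 / 1.394 ≈ 8610 km².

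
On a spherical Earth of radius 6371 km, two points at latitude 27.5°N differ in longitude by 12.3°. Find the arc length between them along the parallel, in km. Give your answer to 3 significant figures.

Arc length along a parallel = R cos φ · Δλ (with Δλ in radians).
= 6371 × cos 27.5° × (12.3° × π/180) = 6371 × 0.8870 × 0.2147 ≈ 1210 km.

1210 km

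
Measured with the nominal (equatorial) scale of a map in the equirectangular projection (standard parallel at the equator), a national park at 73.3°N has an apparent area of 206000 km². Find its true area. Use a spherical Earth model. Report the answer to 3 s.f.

59200 km²

For the equirectangular projection with φ₀ = 0 (plate carrée), h = 1 along meridians and k = sec φ along parallels.
Areal scale = h·k = 1 × sec φ; at 73.3°, h = 1.000, k = 3.480, so h·k = 3.480.
True area = apparent / (areal scale) = 206000 / 3.480 ≈ 59200 km².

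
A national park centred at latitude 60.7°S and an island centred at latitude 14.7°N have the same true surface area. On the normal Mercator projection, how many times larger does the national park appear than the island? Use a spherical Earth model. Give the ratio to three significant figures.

3.91

Mercator areal scale is sec²φ.
At 60.7°: sec²(60.7°) = 1/0.4894² = 4.175.
At 14.7°: sec²(14.7°) = 1/0.9673² = 1.069.
Ratio = 4.175/1.069 = cos²(14.7°)/cos²(60.7°) ≈ 3.91.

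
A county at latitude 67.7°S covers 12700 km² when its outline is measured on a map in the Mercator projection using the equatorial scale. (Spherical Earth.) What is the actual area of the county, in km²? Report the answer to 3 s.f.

1830 km²

For Mercator, h = k = sec φ (a conformal cylindrical projection has a single point scale, 1/cos φ).
Areal scale = k² = sec²φ = 1/cos²(67.7°) = 1/0.3795² = 6.945.
True area = apparent / (areal scale) = 12700 / 6.945 ≈ 1830 km².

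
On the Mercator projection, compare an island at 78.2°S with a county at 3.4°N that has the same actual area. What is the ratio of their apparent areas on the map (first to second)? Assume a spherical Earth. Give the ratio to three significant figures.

On Mercator, area is exaggerated by sec²φ = 1/cos²φ.
At 78.2°: sec²(78.2°) = 1/0.2045² = 23.91.
At 3.4°: sec²(3.4°) = 1/0.9982² = 1.004.
Ratio = 23.91/1.004 = cos²(3.4°)/cos²(78.2°) ≈ 23.8.

23.8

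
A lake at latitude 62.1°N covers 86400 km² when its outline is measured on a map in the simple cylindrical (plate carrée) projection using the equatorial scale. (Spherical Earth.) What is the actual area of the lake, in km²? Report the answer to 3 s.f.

For the equirectangular projection with φ₀ = 0 (plate carrée), h = 1 along meridians and k = sec φ along parallels.
Areal scale = h·k = 1 × sec φ; at 62.1°, h = 1.000, k = 2.137, so h·k = 2.137.
True area = apparent / (areal scale) = 86400 / 2.137 ≈ 40400 km².

40400 km²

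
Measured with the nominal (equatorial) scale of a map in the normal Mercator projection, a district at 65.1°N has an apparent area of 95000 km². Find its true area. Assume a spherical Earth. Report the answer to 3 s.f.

16800 km²

Mercator is conformal, so the point scale is isotropic: h = k = sec φ = 1/cos φ.
Areal scale = k² = sec²φ = 1/cos²(65.1°) = 1/0.4210² = 5.641.
True area = apparent / (areal scale) = 95000 / 5.641 ≈ 16800 km².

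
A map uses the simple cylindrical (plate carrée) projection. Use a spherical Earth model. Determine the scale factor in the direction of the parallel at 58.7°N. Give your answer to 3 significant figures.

In the plate carrée (x = Rλ, y = Rφ), meridians are true-scale (h = 1) and parallels are stretched by k = sec φ.
k = 1/cos 58.7° = 1/0.5195 = 1.925.

1.92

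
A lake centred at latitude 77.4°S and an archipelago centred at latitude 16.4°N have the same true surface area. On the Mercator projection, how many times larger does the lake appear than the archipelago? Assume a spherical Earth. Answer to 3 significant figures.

19.3

Mercator is conformal with k = sec φ, so areal scale = k² = sec²φ.
At 77.4°: sec²(77.4°) = 1/0.2181² = 21.01.
At 16.4°: sec²(16.4°) = 1/0.9593² = 1.087.
Ratio = 21.01/1.087 = cos²(16.4°)/cos²(77.4°) ≈ 19.3.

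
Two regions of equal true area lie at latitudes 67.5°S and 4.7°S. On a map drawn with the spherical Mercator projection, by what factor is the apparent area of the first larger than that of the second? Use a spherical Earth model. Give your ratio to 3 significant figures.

6.78

Mercator areal scale is sec²φ.
At 67.5°: sec²(67.5°) = 1/0.3827² = 6.828.
At 4.7°: sec²(4.7°) = 1/0.9966² = 1.007.
Ratio = 6.828/1.007 = cos²(4.7°)/cos²(67.5°) ≈ 6.78.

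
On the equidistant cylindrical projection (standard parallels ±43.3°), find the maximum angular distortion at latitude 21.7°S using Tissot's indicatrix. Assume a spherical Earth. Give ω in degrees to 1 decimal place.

In the equirectangular projection with standard parallel φ₀ = 43.3° (x = Rλ cos φ₀, y = Rφ), meridians are true-scale (h = 1) and the parallel scale is k = cos φ₀ / cos φ.
At 21.7°: h = 1.000, k = 0.7833; principal scales a = 1.000, b = 0.7833.
sin(ω/2) = (a − b)/(a + b) = 0.2167/1.783 = 0.1215, so ω = 2 arcsin(0.1215) ≈ 14.0°.

14.0°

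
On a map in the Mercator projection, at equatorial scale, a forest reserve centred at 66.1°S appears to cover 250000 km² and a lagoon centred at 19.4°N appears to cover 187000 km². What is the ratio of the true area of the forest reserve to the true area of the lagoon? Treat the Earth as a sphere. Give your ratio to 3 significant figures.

0.247

Since Mercator area scale is 1/cos²φ, the true area equals the apparent area multiplied by cos²φ.
True area of forest reserve: 250000 × cos²(66.1°) = 250000 × 0.1641 = 41030 km².
True area of lagoon: 187000 × cos²(19.4°) = 187000 × 0.8897 = 166400 km².
Ratio = 41030 / 166400 ≈ 0.247.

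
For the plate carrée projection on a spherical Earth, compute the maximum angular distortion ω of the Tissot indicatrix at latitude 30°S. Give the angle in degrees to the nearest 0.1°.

In the plate carrée (x = Rλ, y = Rφ), meridians are true-scale (h = 1) and parallels are stretched by k = sec φ.
At 30°: h = 1.000, k = 1.155; principal scales a = 1.155, b = 1.000.
sin(ω/2) = (a − b)/(a + b) = 0.1547/2.155 = 0.07180, so ω = 2 arcsin(0.07180) ≈ 8.2°.

8.2°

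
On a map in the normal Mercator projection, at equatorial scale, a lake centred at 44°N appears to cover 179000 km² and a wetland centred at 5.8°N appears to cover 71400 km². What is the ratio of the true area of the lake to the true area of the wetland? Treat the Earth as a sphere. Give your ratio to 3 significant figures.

Since Mercator area scale is 1/cos²φ, the true area equals the apparent area multiplied by cos²φ.
True area of lake: 179000 × cos²(44°) = 179000 × 0.5174 = 92620 km².
True area of wetland: 71400 × cos²(5.8°) = 71400 × 0.9898 = 70670 km².
Ratio = 92620 / 70670 ≈ 1.31.

1.31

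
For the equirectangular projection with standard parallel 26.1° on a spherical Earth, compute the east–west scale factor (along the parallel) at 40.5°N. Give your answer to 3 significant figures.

With standard parallel φ₀ = 26.1°, the equirectangular projection gives x = Rλ cos φ₀, y = Rφ, so h = 1 and k = cos 26.1° / cos φ.
k = cos 26.1° / cos 40.5° = 0.8980/0.7604 = 1.181.

1.18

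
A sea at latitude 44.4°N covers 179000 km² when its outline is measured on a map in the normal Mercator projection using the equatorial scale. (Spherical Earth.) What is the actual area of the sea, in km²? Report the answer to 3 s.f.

For Mercator, h = k = sec φ (a conformal cylindrical projection has a single point scale, 1/cos φ).
Areal scale = k² = sec²φ = 1/cos²(44.4°) = 1/0.7145² = 1.959.
True area = apparent / (areal scale) = 179000 / 1.959 ≈ 91400 km².

91400 km²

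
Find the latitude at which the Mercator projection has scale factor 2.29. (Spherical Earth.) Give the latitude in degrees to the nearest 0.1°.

Mercator scale is k = sec φ = 1/cos φ.
1/cos φ = 2.29  ⇒  cos φ = 0.4367  ⇒  φ = arccos(0.4367) ≈ 64.1°.

64.1°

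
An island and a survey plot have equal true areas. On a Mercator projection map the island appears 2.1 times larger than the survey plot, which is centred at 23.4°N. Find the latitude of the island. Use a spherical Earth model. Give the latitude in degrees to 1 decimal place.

Mercator areal scale is sec²φ, so apparent-area ratio = sec²φ₁ / sec²φ₂ = cos²φ₂ / cos²φ₁.
cos²φ₂ / cos²φ₁ = 2.1  ⇒  cos φ₁ = cos 23.4° / √2.1 = 0.9178/1.449 = 0.6333.
φ₁ = arccos(0.6333) ≈ 50.7°.

50.7°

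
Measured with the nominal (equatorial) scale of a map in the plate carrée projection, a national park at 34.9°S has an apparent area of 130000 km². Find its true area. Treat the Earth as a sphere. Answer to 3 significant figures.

107000 km²

In the plate carrée (x = Rλ, y = Rφ), meridians are true-scale (h = 1) and parallels are stretched by k = sec φ.
Areal scale = h·k = 1 × sec φ; at 34.9°, h = 1.000, k = 1.219, so h·k = 1.219.
True area = apparent / (areal scale) = 130000 / 1.219 ≈ 107000 km².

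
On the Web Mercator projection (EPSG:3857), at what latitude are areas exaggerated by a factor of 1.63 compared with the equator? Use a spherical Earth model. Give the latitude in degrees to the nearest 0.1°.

38.4°

Mercator areal scale is sec²φ.
sec²φ = 1.63  ⇒  cos²φ = 0.6135  ⇒  cos φ = 0.7833.
φ = arccos(0.7833) ≈ 38.4°.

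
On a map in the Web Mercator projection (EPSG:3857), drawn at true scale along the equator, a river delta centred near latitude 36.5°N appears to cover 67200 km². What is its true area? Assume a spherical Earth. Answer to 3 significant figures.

For Mercator, h = k = sec φ (a conformal cylindrical projection has a single point scale, 1/cos φ).
Areal scale = k² = sec²φ = 1/cos²(36.5°) = 1/0.8039² = 1.548.
True area = apparent / (areal scale) = 67200 / 1.548 ≈ 43400 km².

43400 km²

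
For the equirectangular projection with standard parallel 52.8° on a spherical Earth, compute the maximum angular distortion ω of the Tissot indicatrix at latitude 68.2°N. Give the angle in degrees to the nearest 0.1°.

27.7°

With standard parallel φ₀ = 52.8°, the equirectangular projection gives x = Rλ cos φ₀, y = Rφ, so h = 1 and k = cos 52.8° / cos φ.
At 68.2°: h = 1.000, k = 1.628; principal scales a = 1.628, b = 1.000.
sin(ω/2) = (a − b)/(a + b) = 0.6280/2.628 = 0.2390, so ω = 2 arcsin(0.2390) ≈ 27.7°.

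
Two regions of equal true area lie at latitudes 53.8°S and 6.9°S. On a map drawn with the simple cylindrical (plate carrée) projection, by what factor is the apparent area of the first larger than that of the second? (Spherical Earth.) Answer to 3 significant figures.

1.68

In the plate carrée (x = Rλ, y = Rφ), meridians are true-scale (h = 1) and parallels are stretched by k = sec φ.
Areal scale at 53.8°: h·k = 1.000 × 1.693 = 1.693.
Areal scale at 6.9°: h·k = 1.000 × 1.007 = 1.007.
Ratio = 1.693/1.007 ≈ 1.68.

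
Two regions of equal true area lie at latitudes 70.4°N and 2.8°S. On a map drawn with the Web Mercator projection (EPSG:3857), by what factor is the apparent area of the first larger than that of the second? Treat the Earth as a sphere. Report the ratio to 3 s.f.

8.87

On Mercator, area is exaggerated by sec²φ = 1/cos²φ.
At 70.4°: sec²(70.4°) = 1/0.3355² = 8.887.
At 2.8°: sec²(2.8°) = 1/0.9988² = 1.002.
Ratio = 8.887/1.002 = cos²(2.8°)/cos²(70.4°) ≈ 8.87.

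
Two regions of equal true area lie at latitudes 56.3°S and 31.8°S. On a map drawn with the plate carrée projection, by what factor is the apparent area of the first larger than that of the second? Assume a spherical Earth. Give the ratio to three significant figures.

For the equirectangular projection with φ₀ = 0 (plate carrée), h = 1 along meridians and k = sec φ along parallels.
Areal scale at 56.3°: h·k = 1.000 × 1.802 = 1.802.
Areal scale at 31.8°: h·k = 1.000 × 1.177 = 1.177.
Ratio = 1.802/1.177 ≈ 1.53.

1.53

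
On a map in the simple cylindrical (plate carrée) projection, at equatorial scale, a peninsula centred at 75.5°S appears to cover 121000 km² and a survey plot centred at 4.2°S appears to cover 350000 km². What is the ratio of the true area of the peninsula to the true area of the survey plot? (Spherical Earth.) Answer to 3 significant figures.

0.0868

On the plate carrée, areal scale = h·k = 1 × sec φ, so true area = apparent × cos φ.
True area of peninsula: 121000 × cos(75.5°) = 121000 × 0.2504 = 30300 km².
True area of survey plot: 350000 × cos(4.2°) = 350000 × 0.9973 = 349100 km².
Ratio = 30300 / 349100 ≈ 0.0868.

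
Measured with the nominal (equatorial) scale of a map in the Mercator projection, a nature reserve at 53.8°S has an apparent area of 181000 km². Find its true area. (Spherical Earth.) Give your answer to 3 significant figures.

The Mercator projection is conformal; its linear scale factor is the same in every direction and equals sec φ = 1/cos φ.
Areal scale = k² = sec²φ = 1/cos²(53.8°) = 1/0.5906² = 2.867.
True area = apparent / (areal scale) = 181000 / 2.867 ≈ 63100 km².

63100 km²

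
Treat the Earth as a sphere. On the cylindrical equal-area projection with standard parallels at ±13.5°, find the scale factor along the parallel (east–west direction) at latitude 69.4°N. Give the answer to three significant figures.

2.76

A cylindrical equal-area projection with standard parallel φ₀ has meridian scale h = cos φ / cos φ₀ and parallel scale k = cos φ₀ / cos φ (so areas are preserved, h·k = 1).
k = cos 13.5° / cos 69.4° = 0.9724/0.3518 = 2.764.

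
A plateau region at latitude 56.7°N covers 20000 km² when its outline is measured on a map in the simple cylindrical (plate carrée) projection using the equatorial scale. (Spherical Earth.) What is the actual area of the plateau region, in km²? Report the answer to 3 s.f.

11000 km²

Plate carrée maps x = Rλ, y = Rφ. The meridian scale is h = 1 and the parallel scale is k = 1/cos φ = sec φ.
Areal scale = h·k = 1 × sec φ; at 56.7°, h = 1.000, k = 1.821, so h·k = 1.821.
True area = apparent / (areal scale) = 20000 / 1.821 ≈ 11000 km².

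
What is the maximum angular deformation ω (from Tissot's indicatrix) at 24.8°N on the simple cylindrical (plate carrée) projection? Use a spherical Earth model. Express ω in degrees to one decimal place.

5.5°

Plate carrée maps x = Rλ, y = Rφ. The meridian scale is h = 1 and the parallel scale is k = 1/cos φ = sec φ.
At 24.8°: h = 1.000, k = 1.102; principal scales a = 1.102, b = 1.000.
sin(ω/2) = (a − b)/(a + b) = 0.1016/2.102 = 0.04834, so ω = 2 arcsin(0.04834) ≈ 5.5°.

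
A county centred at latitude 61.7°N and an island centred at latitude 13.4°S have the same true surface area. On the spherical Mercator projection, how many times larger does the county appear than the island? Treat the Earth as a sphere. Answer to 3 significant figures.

4.21

Mercator is conformal with k = sec φ, so areal scale = k² = sec²φ.
At 61.7°: sec²(61.7°) = 1/0.4741² = 4.449.
At 13.4°: sec²(13.4°) = 1/0.9728² = 1.057.
Ratio = 4.449/1.057 = cos²(13.4°)/cos²(61.7°) ≈ 4.21.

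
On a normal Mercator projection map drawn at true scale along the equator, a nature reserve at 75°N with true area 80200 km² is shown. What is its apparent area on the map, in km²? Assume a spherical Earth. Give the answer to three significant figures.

1200000 km²

Mercator is conformal, so the point scale is isotropic: h = k = sec φ = 1/cos φ.
Areal scale = k² = sec²φ = 1/cos²(75°) = 1/0.2588² = 14.93.
Apparent area = 80200 × 14.93 ≈ 1200000 km².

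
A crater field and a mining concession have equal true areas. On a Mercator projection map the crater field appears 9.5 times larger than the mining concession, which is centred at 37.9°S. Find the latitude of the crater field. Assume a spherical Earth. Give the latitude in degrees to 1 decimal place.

75.2°

For equal true areas on Mercator, apparent areas scale as sec²φ, so the ratio is cos²φ₂ / cos²φ₁.
cos²φ₂ / cos²φ₁ = 9.5  ⇒  cos φ₁ = cos 37.9° / √9.5 = 0.7891/3.082 = 0.2560.
φ₁ = arccos(0.2560) ≈ 75.2°.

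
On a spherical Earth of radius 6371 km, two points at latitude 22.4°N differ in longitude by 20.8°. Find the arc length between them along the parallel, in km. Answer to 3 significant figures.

2140 km

Arc length along a parallel = R cos φ · Δλ (with Δλ in radians).
= 6371 × cos 22.4° × (20.8° × π/180) = 6371 × 0.9245 × 0.3630 ≈ 2140 km.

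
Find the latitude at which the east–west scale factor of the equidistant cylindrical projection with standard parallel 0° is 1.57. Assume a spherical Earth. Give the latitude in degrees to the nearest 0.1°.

Plate carrée: h = 1, k = sec φ along parallels.
sec φ = 1.57  ⇒  cos φ = 0.6369  ⇒  φ ≈ 50.4°.

50.4°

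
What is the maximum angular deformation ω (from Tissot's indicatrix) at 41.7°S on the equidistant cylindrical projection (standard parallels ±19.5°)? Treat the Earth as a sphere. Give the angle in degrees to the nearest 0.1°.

The equidistant cylindrical projection with φ₀ = 19.5° has h = 1 (meridians true) and k = cos φ₀ / cos φ along parallels.
At 41.7°: h = 1.000, k = 1.263; principal scales a = 1.263, b = 1.000.
sin(ω/2) = (a − b)/(a + b) = 0.2625/2.263 = 0.1160, so ω = 2 arcsin(0.1160) ≈ 13.3°.

13.3°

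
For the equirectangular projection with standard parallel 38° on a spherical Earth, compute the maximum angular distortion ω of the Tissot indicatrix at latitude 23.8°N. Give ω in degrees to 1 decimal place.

8.6°

The equidistant cylindrical projection with φ₀ = 38° has h = 1 (meridians true) and k = cos φ₀ / cos φ along parallels.
At 23.8°: h = 1.000, k = 0.8613; principal scales a = 1.000, b = 0.8613.
sin(ω/2) = (a − b)/(a + b) = 0.1387/1.861 = 0.07455, so ω = 2 arcsin(0.07455) ≈ 8.6°.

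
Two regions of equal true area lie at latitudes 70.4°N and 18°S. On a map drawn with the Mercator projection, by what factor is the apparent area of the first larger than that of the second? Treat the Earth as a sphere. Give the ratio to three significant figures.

On Mercator, area is exaggerated by sec²φ = 1/cos²φ.
At 70.4°: sec²(70.4°) = 1/0.3355² = 8.887.
At 18°: sec²(18°) = 1/0.9511² = 1.106.
Ratio = 8.887/1.106 = cos²(18°)/cos²(70.4°) ≈ 8.04.

8.04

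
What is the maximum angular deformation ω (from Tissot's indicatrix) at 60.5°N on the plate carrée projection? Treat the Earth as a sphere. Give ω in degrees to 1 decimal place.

39.8°

For the equirectangular projection with φ₀ = 0 (plate carrée), h = 1 along meridians and k = sec φ along parallels.
At 60.5°: h = 1.000, k = 2.031; principal scales a = 2.031, b = 1.000.
sin(ω/2) = (a − b)/(a + b) = 1.031/3.031 = 0.3401, so ω = 2 arcsin(0.3401) ≈ 39.8°.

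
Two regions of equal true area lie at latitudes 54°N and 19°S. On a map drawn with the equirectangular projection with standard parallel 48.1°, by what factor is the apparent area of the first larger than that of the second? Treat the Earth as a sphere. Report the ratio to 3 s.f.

1.61

With standard parallel φ₀ = 48.1°, the equirectangular projection gives x = Rλ cos φ₀, y = Rφ, so h = 1 and k = cos 48.1° / cos φ.
Areal scale at 54°: h·k = 1.000 × 1.136 = 1.136.
Areal scale at 19°: h·k = 1.000 × 0.7063 = 0.7063.
Ratio = 1.136/0.7063 ≈ 1.61.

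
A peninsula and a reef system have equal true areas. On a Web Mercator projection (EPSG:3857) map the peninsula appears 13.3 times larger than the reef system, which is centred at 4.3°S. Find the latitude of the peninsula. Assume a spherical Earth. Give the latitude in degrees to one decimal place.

On Mercator, (apparent₁)/(apparent₂) = sec²φ₁ / sec²φ₂ when true areas are equal.
cos²φ₂ / cos²φ₁ = 13.3  ⇒  cos φ₁ = cos 4.3° / √13.3 = 0.9972/3.647 = 0.2734.
φ₁ = arccos(0.2734) ≈ 74.1°.

74.1°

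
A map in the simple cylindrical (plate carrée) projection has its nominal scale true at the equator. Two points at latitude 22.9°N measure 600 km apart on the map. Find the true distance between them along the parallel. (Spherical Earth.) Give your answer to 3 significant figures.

553 km

In the plate carrée (x = Rλ, y = Rφ), meridians are true-scale (h = 1) and parallels are stretched by k = sec φ.
Along the parallel at 22.9°, map distances are exaggerated by k = sec 22.9° = 1.086.
True distance = 600 / 1.086 = 600 × cos 22.9° ≈ 553 km.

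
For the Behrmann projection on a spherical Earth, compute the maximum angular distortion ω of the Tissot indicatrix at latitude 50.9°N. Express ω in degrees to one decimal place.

Behrmann is a cylindrical equal-area projection with standard parallels at ±30°. For cylindrical equal-area with standard parallel φ₀, h = cos φ / cos φ₀ and k = cos φ₀ / cos φ, so h·k = 1.
At 50.9°: h = 0.7282, k = 1.373; principal scales a = 1.373, b = 0.7282.
sin(ω/2) = (a − b)/(a + b) = 0.6449/2.101 = 0.3069, so ω = 2 arcsin(0.3069) ≈ 35.7°.

35.7°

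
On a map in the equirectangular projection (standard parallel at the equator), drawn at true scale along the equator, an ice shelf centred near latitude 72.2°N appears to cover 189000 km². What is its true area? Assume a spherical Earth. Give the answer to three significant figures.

57800 km²

Plate carrée maps x = Rλ, y = Rφ. The meridian scale is h = 1 and the parallel scale is k = 1/cos φ = sec φ.
Areal scale = h·k = 1 × sec φ; at 72.2°, h = 1.000, k = 3.271, so h·k = 3.271.
True area = apparent / (areal scale) = 189000 / 3.271 ≈ 57800 km².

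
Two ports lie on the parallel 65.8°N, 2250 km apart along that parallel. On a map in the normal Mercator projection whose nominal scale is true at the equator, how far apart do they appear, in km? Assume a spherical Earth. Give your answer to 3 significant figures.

5490 km

For Mercator, h = k = sec φ (a conformal cylindrical projection has a single point scale, 1/cos φ).
Along the parallel, k = sec 65.8° = 1/0.4099 = 2.439.
Map distance = 2250 × 2.439 ≈ 5490 km.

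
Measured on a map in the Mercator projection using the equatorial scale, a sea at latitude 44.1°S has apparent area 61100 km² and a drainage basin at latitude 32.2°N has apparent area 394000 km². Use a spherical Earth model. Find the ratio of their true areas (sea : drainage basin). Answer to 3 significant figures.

Mercator's areal exaggeration is sec²φ; hence true area = (apparent area) · cos²φ.
True area of sea: 61100 × cos²(44.1°) = 61100 × 0.5157 = 31510 km².
True area of drainage basin: 394000 × cos²(32.2°) = 394000 × 0.7160 = 282100 km².
Ratio = 31510 / 282100 ≈ 0.112.

0.112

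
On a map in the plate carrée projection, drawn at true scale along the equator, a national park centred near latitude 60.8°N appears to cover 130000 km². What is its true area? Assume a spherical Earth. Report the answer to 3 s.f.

63400 km²

For the equirectangular projection with φ₀ = 0 (plate carrée), h = 1 along meridians and k = sec φ along parallels.
Areal scale = h·k = 1 × sec φ; at 60.8°, h = 1.000, k = 2.050, so h·k = 2.050.
True area = apparent / (areal scale) = 130000 / 2.050 ≈ 63400 km².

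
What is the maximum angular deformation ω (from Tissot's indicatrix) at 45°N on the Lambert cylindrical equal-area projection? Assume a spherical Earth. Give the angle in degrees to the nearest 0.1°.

The Lambert cylindrical equal-area projection is the cylindrical equal-area projection with its standard parallel at the equator (φ₀ = 0). A cylindrical equal-area projection with standard parallel φ₀ has meridian scale h = cos φ / cos φ₀ and parallel scale k = cos φ₀ / cos φ (so areas are preserved, h·k = 1).
At 45°: h = 0.7071, k = 1.414; principal scales a = 1.414, b = 0.7071.
sin(ω/2) = (a − b)/(a + b) = 0.7071/2.121 = 0.3333, so ω = 2 arcsin(0.3333) ≈ 38.9°.

38.9°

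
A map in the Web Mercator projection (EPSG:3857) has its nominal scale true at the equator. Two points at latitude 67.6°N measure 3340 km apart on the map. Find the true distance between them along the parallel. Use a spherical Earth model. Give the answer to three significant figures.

The Mercator projection is conformal; its linear scale factor is the same in every direction and equals sec φ = 1/cos φ.
Along the parallel at 67.6°, map distances are exaggerated by k = sec 67.6° = 2.624.
True distance = 3340 / 2.624 = 3340 × cos 67.6° ≈ 1270 km.

1270 km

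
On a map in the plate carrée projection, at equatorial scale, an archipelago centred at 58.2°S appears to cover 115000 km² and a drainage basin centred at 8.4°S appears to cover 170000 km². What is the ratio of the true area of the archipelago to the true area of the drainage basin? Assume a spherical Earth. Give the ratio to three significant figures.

0.360

On the plate carrée, areal scale = h·k = 1 × sec φ, so true area = apparent × cos φ.
True area of archipelago: 115000 × cos(58.2°) = 115000 × 0.5270 = 60600 km².
True area of drainage basin: 170000 × cos(8.4°) = 170000 × 0.9893 = 168200 km².
Ratio = 60600 / 168200 ≈ 0.360.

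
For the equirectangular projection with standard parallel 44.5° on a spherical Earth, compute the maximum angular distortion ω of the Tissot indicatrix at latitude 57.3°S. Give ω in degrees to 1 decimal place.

15.9°

With standard parallel φ₀ = 44.5°, the equirectangular projection gives x = Rλ cos φ₀, y = Rφ, so h = 1 and k = cos 44.5° / cos φ.
At 57.3°: h = 1.000, k = 1.320; principal scales a = 1.320, b = 1.000.
sin(ω/2) = (a − b)/(a + b) = 0.3202/2.320 = 0.1380, so ω = 2 arcsin(0.1380) ≈ 15.9°.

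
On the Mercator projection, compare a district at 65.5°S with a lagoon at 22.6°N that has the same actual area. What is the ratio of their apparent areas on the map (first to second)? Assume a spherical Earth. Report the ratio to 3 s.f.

Mercator is conformal with k = sec φ, so areal scale = k² = sec²φ.
At 65.5°: sec²(65.5°) = 1/0.4147² = 5.815.
At 22.6°: sec²(22.6°) = 1/0.9232² = 1.173.
Ratio = 5.815/1.173 = cos²(22.6°)/cos²(65.5°) ≈ 4.96.

4.96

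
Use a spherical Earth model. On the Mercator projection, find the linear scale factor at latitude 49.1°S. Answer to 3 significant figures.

For Mercator, h = k = sec φ (a conformal cylindrical projection has a single point scale, 1/cos φ).
k = 1/cos 49.1° = 1/0.6547 = 1.527.

1.53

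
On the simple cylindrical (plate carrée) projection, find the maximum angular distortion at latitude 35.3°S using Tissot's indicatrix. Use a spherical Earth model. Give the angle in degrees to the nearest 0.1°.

11.6°

In the plate carrée (x = Rλ, y = Rφ), meridians are true-scale (h = 1) and parallels are stretched by k = sec φ.
At 35.3°: h = 1.000, k = 1.225; principal scales a = 1.225, b = 1.000.
sin(ω/2) = (a − b)/(a + b) = 0.2253/2.225 = 0.1012, so ω = 2 arcsin(0.1012) ≈ 11.6°.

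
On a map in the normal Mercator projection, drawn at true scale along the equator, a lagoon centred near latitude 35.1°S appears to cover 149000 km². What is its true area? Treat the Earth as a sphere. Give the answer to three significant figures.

99700 km²

The Mercator projection is conformal; its linear scale factor is the same in every direction and equals sec φ = 1/cos φ.
Areal scale = k² = sec²φ = 1/cos²(35.1°) = 1/0.8181² = 1.494.
True area = apparent / (areal scale) = 149000 / 1.494 ≈ 99700 km².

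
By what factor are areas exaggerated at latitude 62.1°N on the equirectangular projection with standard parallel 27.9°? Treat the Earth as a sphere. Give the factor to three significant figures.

In the equirectangular projection with standard parallel φ₀ = 27.9° (x = Rλ cos φ₀, y = Rφ), meridians are true-scale (h = 1) and the parallel scale is k = cos φ₀ / cos φ.
Areal scale = h·k = 1 × cos φ₀ / cos φ; at 62.1°, h = 1.000, k = 1.889, so h·k = 1.889.

1.89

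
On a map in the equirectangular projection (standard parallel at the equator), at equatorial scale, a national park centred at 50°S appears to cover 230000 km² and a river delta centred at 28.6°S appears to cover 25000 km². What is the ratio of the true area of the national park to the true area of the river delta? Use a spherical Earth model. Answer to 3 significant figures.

Plate carrée has h = 1 and k = sec φ, giving areal scale sec φ; true area = (apparent area) · cos φ.
True area of national park: 230000 × cos(50°) = 230000 × 0.6428 = 147800 km².
True area of river delta: 25000 × cos(28.6°) = 25000 × 0.8780 = 21950 km².
Ratio = 147800 / 21950 ≈ 6.74.

6.74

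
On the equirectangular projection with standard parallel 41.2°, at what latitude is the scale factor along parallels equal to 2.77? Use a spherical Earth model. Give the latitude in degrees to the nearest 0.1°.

In the equirectangular projection with standard parallel φ₀ = 41.2° (x = Rλ cos φ₀, y = Rφ), meridians are true-scale (h = 1) and the parallel scale is k = cos φ₀ / cos φ.
k = cos φ₀ / cos φ = 2.77  ⇒  cos φ = cos 41.2° / 2.77 = 0.2716.
φ = arccos(0.2716) ≈ 74.2°.

74.2°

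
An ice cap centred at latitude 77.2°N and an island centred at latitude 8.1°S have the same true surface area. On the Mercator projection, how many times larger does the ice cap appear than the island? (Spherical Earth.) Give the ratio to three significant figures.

20.0

Mercator areal scale is sec²φ.
At 77.2°: sec²(77.2°) = 1/0.2215² = 20.37.
At 8.1°: sec²(8.1°) = 1/0.9900² = 1.020.
Ratio = 20.37/1.020 = cos²(8.1°)/cos²(77.2°) ≈ 20.0.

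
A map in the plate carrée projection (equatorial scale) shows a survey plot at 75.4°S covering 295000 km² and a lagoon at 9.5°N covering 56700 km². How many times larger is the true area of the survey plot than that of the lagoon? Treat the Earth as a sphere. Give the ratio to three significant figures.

On the plate carrée, areal scale = h·k = 1 × sec φ, so true area = apparent × cos φ.
True area of survey plot: 295000 × cos(75.4°) = 295000 × 0.2521 = 74360 km².
True area of lagoon: 56700 × cos(9.5°) = 56700 × 0.9863 = 55920 km².
Ratio = 74360 / 55920 ≈ 1.33.

1.33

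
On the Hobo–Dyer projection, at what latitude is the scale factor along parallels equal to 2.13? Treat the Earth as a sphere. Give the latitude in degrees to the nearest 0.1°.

68.1°

Hobo–Dyer is a cylindrical equal-area projection with standard parallels at ±37.5°. Cylindrical equal-area (φ₀ = 37.5°): h = cos φ / cos 37.5° along meridians, k = cos 37.5° / cos φ along parallels; h·k = 1.
k = cos φ₀ / cos φ = 2.13  ⇒  cos φ = cos 37.5° / 2.13 = 0.3725.
φ = arccos(0.3725) ≈ 68.1°.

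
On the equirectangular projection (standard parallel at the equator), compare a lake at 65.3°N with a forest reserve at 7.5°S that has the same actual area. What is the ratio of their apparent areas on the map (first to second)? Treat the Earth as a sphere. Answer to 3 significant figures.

For the equirectangular projection with φ₀ = 0 (plate carrée), h = 1 along meridians and k = sec φ along parallels.
Areal scale at 65.3°: h·k = 1.000 × 2.393 = 2.393.
Areal scale at 7.5°: h·k = 1.000 × 1.009 = 1.009.
Ratio = 2.393/1.009 ≈ 2.37.

2.37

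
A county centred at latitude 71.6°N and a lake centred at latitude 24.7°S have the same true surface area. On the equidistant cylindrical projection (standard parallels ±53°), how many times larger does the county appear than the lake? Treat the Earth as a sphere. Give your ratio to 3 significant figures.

2.88

With standard parallel φ₀ = 53°, the equirectangular projection gives x = Rλ cos φ₀, y = Rφ, so h = 1 and k = cos 53° / cos φ.
Areal scale at 71.6°: h·k = 1.000 × 1.907 = 1.907.
Areal scale at 24.7°: h·k = 1.000 × 0.6624 = 0.6624.
Ratio = 1.907/0.6624 ≈ 2.88.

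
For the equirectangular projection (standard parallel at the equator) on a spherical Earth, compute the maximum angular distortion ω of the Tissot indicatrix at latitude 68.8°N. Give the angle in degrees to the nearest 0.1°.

55.9°

In the plate carrée (x = Rλ, y = Rφ), meridians are true-scale (h = 1) and parallels are stretched by k = sec φ.
At 68.8°: h = 1.000, k = 2.765; principal scales a = 2.765, b = 1.000.
sin(ω/2) = (a − b)/(a + b) = 1.765/3.765 = 0.4688, so ω = 2 arcsin(0.4688) ≈ 55.9°.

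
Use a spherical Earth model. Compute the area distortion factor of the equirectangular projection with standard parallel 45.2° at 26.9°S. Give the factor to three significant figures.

0.790

In the equirectangular projection with standard parallel φ₀ = 45.2° (x = Rλ cos φ₀, y = Rφ), meridians are true-scale (h = 1) and the parallel scale is k = cos φ₀ / cos φ.
Areal scale = h·k = 1 × cos φ₀ / cos φ; at 26.9°, h = 1.000, k = 0.7901, so h·k = 0.7901.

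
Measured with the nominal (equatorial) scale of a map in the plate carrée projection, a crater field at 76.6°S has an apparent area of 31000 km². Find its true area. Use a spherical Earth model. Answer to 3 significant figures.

In the plate carrée (x = Rλ, y = Rφ), meridians are true-scale (h = 1) and parallels are stretched by k = sec φ.
Areal scale = h·k = 1 × sec φ; at 76.6°, h = 1.000, k = 4.315, so h·k = 4.315.
True area = apparent / (areal scale) = 31000 / 4.315 ≈ 7180 km².

7180 km²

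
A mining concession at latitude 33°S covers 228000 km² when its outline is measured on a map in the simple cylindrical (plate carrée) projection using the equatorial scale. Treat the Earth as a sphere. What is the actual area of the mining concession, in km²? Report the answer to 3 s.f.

Plate carrée maps x = Rλ, y = Rφ. The meridian scale is h = 1 and the parallel scale is k = 1/cos φ = sec φ.
Areal scale = h·k = 1 × sec φ; at 33°, h = 1.000, k = 1.192, so h·k = 1.192.
True area = apparent / (areal scale) = 228000 / 1.192 ≈ 191000 km².

191000 km²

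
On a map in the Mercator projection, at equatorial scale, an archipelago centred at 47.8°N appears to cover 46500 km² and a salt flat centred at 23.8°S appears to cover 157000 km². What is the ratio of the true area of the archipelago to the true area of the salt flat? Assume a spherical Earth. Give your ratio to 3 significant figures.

0.160

Since Mercator area scale is 1/cos²φ, the true area equals the apparent area multiplied by cos²φ.
True area of archipelago: 46500 × cos²(47.8°) = 46500 × 0.4512 = 20980 km².
True area of salt flat: 157000 × cos²(23.8°) = 157000 × 0.8372 = 131400 km².
Ratio = 20980 / 131400 ≈ 0.160.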